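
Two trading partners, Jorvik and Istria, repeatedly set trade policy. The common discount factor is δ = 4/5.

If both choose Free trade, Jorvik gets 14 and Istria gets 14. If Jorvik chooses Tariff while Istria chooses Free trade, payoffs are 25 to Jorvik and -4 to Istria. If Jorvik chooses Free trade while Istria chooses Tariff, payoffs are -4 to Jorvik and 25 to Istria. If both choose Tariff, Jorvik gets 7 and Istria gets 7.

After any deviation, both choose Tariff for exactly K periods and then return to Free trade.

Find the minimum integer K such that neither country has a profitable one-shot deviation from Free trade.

3

Need Σ_{k=1}^{K} δ^k ≥ (25−14)/(14−7) = 1.5714 at δ = 4/5.
At K = 2 the sum is 1.4400 < 1.5714; at K = 3 it is 1.9520 ≥ 1.5714.
So the minimum punishment length is K = 3.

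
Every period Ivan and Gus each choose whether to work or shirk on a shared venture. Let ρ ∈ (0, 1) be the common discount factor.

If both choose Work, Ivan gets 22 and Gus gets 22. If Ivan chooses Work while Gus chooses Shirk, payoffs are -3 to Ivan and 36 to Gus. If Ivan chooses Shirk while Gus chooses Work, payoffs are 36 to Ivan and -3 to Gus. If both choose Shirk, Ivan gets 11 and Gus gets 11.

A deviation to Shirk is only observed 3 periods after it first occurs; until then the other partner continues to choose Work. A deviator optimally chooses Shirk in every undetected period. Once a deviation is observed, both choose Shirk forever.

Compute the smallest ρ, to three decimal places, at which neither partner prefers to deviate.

A deviator earns 36 for 3 periods, then 11 forever; cooperating earns 22 forever. Multiplying the IC by (1−ρ):
22 ≥ 36(1−ρ^3) + 11ρ^3, so 25·ρ^3 ≥ 14 and ρ^3 ≥ 14/25.
ρ ≥ (14/25)^(1/3) ≈ 0.824.

0.824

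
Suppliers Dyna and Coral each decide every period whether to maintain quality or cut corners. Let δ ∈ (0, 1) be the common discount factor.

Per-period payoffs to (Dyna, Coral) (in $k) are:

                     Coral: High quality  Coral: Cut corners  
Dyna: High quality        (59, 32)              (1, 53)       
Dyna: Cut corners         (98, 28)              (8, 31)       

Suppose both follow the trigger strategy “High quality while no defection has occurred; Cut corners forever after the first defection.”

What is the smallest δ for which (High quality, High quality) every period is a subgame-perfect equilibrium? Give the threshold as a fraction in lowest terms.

21/22

Dyna's threshold: (98−59)/(98−8) = 13/30.
Coral's threshold: (53−32)/(53−31) = 21/22.
13/30 < 21/22, so Coral binds and δ* = 21/22.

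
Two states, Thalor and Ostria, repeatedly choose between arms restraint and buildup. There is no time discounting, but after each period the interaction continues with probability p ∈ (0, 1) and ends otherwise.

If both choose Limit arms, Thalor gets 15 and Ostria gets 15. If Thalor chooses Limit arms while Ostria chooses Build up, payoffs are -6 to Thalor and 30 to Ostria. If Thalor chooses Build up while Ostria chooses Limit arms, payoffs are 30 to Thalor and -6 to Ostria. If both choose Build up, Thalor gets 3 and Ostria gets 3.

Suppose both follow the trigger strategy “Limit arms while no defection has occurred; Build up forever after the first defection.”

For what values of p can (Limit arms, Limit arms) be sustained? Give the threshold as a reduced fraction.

5/9

With no time discounting, the continuation probability p plays the role of the discount factor.
Grim-trigger IC: 15/(1−p) ≥ 30 + 3p/(1−p) ⇒ p ≥ (30−15)/(30−3) = 5/9.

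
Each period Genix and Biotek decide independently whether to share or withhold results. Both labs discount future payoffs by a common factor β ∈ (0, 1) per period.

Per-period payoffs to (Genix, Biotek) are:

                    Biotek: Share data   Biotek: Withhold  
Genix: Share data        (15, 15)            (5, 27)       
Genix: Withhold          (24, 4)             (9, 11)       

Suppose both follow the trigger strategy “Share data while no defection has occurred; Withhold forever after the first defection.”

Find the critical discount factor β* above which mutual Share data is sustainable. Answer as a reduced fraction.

3/4

Genix: cooperation gives 15 each period; deviation gives 24 once then 9 forever.
  15/(1−β) ≥ 24 + 9β/(1−β) ⇒ β ≥ 9/15 = 3/5.
Biotek: cooperation gives 15 each period; deviation gives 27 once then 11 forever.
  β ≥ 12/16 = 3/4.
Both must hold, so the binding constraint is Biotek's: β ≥ 3/4.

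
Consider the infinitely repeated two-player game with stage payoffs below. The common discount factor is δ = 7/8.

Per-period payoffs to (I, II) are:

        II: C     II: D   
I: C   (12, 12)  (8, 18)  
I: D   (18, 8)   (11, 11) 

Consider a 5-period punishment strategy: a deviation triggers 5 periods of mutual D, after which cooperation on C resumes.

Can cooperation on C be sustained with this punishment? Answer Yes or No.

Comparing payoff streams over the 6 periods until play realigns: cooperate → 12(1+δ+…+δ^5); deviate → 18 + 11(δ+…+δ^5).
Cooperation is sustained iff (12−11)(δ+…+δ^5) ≥ 18−12.
δ+…+δ^5 = 7/8·(1−(7/8)^5)/(1−7/8) = 3.4096, and (18−12)/(12−11) = 6.0000.
3.4096 < 6.0000, so cooperation is not sustainable.

No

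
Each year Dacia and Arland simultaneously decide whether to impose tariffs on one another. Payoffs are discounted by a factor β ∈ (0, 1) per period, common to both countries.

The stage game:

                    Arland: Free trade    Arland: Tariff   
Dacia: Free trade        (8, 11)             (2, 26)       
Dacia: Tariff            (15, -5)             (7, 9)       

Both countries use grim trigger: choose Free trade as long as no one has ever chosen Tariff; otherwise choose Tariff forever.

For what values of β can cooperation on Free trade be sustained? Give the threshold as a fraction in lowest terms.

Dacia's threshold: (15−8)/(15−7) = 7/8.
Arland's threshold: (26−11)/(26−9) = 15/17.
7/8 < 15/17, so Arland binds and β* = 15/17.

15/17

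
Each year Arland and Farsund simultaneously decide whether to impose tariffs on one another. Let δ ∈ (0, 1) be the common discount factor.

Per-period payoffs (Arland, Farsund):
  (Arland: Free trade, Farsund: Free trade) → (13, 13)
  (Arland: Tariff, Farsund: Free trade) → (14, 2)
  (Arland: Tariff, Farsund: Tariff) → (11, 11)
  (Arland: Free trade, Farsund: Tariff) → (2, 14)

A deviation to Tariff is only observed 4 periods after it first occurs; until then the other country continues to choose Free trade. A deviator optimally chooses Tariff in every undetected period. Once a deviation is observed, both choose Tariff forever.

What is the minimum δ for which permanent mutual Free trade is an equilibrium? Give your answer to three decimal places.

Deviating for the 4 undetected periods gains 14−13 = 1 per period over cooperation, then loses 13−11 = 2 per period forever once punishment starts.
Gain: 1(1 + δ + … + δ^3); loss: 2·δ^4/(1−δ).
No profitable deviation ⇔ 1(1−δ^4) ≤ 2·δ^4, i.e. δ^4 ≥ 1/(1+2) = 1/3.
Hence δ ≥ (1/3)^(1/4) ≈ 0.760.

0.760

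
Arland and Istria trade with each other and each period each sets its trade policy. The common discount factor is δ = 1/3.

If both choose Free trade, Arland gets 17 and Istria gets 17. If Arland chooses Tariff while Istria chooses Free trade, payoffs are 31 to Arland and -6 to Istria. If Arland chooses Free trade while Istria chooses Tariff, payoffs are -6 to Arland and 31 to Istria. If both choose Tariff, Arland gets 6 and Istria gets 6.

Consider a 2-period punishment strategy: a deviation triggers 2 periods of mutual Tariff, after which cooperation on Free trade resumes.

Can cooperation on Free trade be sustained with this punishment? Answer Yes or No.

IC: δ+…+δ^2 ≥ (31−17)/(17−6) = 14/11.
At δ = 1/3: partial sum = 0.4444 < 1.2727. Cooperation not sustainable.

No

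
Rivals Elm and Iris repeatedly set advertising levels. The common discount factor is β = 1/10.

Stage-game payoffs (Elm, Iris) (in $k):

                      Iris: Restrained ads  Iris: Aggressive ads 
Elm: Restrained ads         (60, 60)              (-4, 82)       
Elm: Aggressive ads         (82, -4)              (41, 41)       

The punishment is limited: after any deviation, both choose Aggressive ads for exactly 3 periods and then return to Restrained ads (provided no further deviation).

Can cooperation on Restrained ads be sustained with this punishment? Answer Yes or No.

No

A one-shot deviation gives 82 now, then 41 for 3 periods, then back to 60.
Gain from deviating: (82−60) today; loss: (60−41) in each of the next 3 periods.
No-deviation condition: (60−41)(β+…+β^3) ≥ 82−60, i.e. β+…+β^3 ≥ 22/19.
At β = 1/10: β+…+β^3 = 0.1110 < 1.1579.
So cooperation is not sustainable.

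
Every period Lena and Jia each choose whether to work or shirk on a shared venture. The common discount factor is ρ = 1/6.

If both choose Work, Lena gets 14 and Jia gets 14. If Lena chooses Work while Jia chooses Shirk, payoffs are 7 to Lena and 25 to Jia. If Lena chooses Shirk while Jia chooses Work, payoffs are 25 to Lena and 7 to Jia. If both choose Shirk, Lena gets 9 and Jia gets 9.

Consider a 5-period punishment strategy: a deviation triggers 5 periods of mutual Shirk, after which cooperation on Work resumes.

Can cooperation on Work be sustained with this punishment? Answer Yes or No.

Comparing payoff streams over the 6 periods until play realigns: cooperate → 14(1+ρ+…+ρ^5); deviate → 25 + 9(ρ+…+ρ^5).
Cooperation is sustained iff (14−9)(ρ+…+ρ^5) ≥ 25−14.
ρ+…+ρ^5 = 1/6·(1−(1/6)^5)/(1−1/6) = 0.2000, and (25−14)/(14−9) = 2.2000.
0.2000 < 2.2000, so cooperation is not sustainable.

No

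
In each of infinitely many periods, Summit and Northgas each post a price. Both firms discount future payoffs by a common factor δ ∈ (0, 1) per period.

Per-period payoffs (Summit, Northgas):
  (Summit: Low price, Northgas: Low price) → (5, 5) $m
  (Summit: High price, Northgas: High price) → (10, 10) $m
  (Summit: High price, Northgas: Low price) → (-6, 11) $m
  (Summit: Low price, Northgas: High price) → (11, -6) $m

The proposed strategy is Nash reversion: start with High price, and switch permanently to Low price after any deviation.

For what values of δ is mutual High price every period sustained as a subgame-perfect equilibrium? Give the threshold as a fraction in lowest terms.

1/6

Under grim trigger the critical discount factor is (T−C)/(T−P) with T = 11, C = 10, P = 5.
δ* = (11−10)/(11−5) = 1/6.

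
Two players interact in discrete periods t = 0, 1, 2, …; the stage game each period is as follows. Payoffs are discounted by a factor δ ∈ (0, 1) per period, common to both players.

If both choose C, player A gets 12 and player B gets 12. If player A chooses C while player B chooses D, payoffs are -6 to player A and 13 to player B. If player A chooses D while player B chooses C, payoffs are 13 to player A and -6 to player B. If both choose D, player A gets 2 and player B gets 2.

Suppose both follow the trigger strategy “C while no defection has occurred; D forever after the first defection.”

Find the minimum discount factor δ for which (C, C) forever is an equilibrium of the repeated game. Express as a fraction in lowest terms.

One-period gain from deviating is 13 − 12 = 1. The loss is 12 − 2 = 10 in every subsequent period, with present value 10·δ/(1−δ).
Deviation is unprofitable when 10·δ/(1−δ) ≥ 1, i.e. δ/(1−δ) ≥ 1/10.
Equivalently δ ≥ 1/(1+10) = 1/11.

1/11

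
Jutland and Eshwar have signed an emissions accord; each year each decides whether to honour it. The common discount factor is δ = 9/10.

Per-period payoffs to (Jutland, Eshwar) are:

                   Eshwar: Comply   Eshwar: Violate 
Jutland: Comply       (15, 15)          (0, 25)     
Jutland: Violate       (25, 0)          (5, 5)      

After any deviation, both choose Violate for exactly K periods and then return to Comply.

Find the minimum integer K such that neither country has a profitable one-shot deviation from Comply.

No profitable deviation requires (15−5)(δ+…+δ^K) ≥ 25−15, i.e. δ+…+δ^K ≥ 1 ≈ 1.0000.
With δ = 9/10, the partial sums are K=1: 0.9000, K=2: 1.7100.
K = 2 is the first length at which the sum reaches 1.0000.

2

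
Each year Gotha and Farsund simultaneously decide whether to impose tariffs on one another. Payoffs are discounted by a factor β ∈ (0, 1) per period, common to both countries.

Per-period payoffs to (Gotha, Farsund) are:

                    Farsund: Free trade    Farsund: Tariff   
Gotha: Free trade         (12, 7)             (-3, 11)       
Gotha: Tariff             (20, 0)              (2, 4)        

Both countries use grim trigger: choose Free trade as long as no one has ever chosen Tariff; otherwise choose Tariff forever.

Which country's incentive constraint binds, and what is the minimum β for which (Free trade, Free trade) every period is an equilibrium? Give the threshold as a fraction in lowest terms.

Farsund; β ≥ 4/7

Gotha: cooperation gives 12 each period; deviation gives 20 once then 2 forever.
  12/(1−β) ≥ 20 + 2β/(1−β) ⇒ β ≥ 8/18 = 4/9.
Farsund: cooperation gives 7 each period; deviation gives 11 once then 4 forever.
  β ≥ 4/7.
Both must hold, so the binding constraint is Farsund's: β ≥ 4/7.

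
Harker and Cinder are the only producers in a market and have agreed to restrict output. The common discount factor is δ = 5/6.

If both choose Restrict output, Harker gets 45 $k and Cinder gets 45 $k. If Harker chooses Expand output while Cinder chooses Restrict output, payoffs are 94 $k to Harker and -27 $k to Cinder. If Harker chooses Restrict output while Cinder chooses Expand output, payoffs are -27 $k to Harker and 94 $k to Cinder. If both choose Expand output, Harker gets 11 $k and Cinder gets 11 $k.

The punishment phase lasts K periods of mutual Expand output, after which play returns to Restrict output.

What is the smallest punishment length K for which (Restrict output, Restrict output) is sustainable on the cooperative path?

2

No profitable deviation requires (45−11)(δ+…+δ^K) ≥ 94−45, i.e. δ+…+δ^K ≥ 49/34 ≈ 1.4412.
With δ = 5/6, the partial sums are K=1: 0.8333, K=2: 1.5278.
K = 2 is the first length at which the sum reaches 1.4412.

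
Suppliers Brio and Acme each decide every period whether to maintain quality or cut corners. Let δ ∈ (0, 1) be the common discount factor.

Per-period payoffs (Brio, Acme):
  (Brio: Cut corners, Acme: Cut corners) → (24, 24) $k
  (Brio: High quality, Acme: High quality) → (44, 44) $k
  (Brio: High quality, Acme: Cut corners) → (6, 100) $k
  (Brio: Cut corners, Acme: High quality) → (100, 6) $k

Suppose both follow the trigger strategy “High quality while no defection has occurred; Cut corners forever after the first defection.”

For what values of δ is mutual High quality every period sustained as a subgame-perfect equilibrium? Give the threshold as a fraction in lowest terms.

Under grim trigger the critical discount factor is (T−C)/(T−P) with T = 100, C = 44, P = 24.
δ* = (100−44)/(100−24) = 56/76 = 14/19.

14/19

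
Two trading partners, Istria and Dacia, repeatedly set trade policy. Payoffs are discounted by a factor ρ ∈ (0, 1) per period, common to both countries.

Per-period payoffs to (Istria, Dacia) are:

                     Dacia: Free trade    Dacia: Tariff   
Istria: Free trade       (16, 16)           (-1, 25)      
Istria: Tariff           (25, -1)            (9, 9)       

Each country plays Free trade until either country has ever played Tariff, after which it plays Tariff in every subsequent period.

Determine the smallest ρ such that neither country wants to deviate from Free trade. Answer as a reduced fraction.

Cooperation forever yields 16 each period: 16/(1−ρ).
Deviating yields 25 once, then 9 forever: 25 + 9ρ/(1−ρ).
No profitable deviation requires 16/(1−ρ) ≥ 25 + 9ρ/(1−ρ).
Multiplying by (1−ρ): 16 ≥ 25(1−ρ) + 9ρ = 25 − 16ρ.
So 16ρ ≥ 9, i.e. ρ ≥ 9/16.

9/16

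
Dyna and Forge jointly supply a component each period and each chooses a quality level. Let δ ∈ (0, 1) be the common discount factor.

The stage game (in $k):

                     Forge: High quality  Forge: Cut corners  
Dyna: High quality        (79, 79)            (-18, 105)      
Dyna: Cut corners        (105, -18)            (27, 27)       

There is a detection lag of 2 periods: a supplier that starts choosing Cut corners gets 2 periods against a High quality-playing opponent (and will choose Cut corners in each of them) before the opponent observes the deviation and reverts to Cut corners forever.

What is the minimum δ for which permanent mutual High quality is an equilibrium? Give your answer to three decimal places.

0.577

Deviating for the 2 undetected periods gains 105−79 = 26 per period over cooperation, then loses 79−27 = 52 per period forever once punishment starts.
Gain: 26(1 + δ + … + δ^1); loss: 52·δ^2/(1−δ).
No profitable deviation ⇔ 26(1−δ^2) ≤ 52·δ^2, i.e. δ^2 ≥ 26/(26+52) = 1/3.
Hence δ ≥ (1/3)^(1/2) ≈ 0.577.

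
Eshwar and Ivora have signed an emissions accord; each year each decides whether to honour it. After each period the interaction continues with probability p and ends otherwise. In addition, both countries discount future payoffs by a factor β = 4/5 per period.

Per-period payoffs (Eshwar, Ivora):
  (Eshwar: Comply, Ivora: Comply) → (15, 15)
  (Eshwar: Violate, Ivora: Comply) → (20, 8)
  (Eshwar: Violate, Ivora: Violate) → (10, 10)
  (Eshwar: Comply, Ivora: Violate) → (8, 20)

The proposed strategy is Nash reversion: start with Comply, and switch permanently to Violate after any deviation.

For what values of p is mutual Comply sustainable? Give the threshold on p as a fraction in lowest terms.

Expected continuation weight on next period's payoff is β·p = 4/5·p, which plays the role of the discount factor.
Cooperation requires 4/5·p ≥ (20−15)/(20−10) = 1/2, hence p ≥ 5/8.

5/8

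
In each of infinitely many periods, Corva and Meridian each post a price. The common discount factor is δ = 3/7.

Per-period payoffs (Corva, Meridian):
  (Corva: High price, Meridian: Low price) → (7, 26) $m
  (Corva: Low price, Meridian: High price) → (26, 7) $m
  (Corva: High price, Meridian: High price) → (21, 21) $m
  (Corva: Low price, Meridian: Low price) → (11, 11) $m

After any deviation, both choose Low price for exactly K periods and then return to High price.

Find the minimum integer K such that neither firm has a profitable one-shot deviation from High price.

2

Need Σ_{k=1}^{K} δ^k ≥ (26−21)/(21−11) = 0.5000 at δ = 3/7.
At K = 1 the sum is 0.4286 < 0.5000; at K = 2 it is 0.6122 ≥ 0.5000.
So the minimum punishment length is K = 2.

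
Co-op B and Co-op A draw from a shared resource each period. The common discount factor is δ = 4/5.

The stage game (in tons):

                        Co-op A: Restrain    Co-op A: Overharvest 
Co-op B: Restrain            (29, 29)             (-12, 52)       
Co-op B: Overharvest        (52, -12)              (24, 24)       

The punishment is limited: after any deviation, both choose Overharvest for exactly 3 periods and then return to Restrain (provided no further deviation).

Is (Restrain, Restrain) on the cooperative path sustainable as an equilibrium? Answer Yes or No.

No

IC: δ+…+δ^3 ≥ (52−29)/(29−24) = 23/5.
At δ = 4/5: partial sum = 1.9520 < 4.6000. Cooperation not sustainable.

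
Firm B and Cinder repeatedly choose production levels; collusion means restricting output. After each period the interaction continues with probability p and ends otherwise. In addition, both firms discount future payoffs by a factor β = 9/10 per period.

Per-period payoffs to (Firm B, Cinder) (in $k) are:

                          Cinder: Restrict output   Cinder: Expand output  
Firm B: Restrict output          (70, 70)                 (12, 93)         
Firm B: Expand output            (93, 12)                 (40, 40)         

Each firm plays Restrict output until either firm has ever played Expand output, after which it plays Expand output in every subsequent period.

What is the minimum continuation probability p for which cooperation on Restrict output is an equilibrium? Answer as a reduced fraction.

230/477

Expected continuation weight on next period's payoff is β·p = 9/10·p, which plays the role of the discount factor.
Cooperation requires 9/10·p ≥ (93−70)/(93−40) = 23/53, hence p ≥ 230/477.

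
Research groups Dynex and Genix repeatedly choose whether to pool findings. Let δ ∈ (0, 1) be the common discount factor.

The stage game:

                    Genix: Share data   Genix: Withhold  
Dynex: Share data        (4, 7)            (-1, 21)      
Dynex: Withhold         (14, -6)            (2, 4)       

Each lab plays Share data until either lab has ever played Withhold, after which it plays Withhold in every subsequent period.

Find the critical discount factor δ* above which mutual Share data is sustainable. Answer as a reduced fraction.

5/6

For Dynex: deviation gain 14−4 = 10, per-period punishment loss 4−2 = 2. IC gives δ ≥ 10/12 = 5/6.
For Genix: gain 14, loss 3 per period, so δ ≥ 14/17.
The tighter constraint is Dynex's, so cooperation needs δ ≥ 5/6.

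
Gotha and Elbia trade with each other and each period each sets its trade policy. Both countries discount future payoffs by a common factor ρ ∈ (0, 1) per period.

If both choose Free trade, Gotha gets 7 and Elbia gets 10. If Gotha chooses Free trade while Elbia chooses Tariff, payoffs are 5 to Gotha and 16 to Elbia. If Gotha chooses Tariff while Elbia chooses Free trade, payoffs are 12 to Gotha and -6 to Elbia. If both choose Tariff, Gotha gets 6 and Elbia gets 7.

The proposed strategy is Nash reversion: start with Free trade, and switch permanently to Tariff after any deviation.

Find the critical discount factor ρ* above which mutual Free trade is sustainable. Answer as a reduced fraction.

Gotha's threshold: (12−7)/(12−6) = 5/6.
Elbia's threshold: (16−10)/(16−7) = 2/3.
5/6 > 2/3, so Gotha binds and ρ* = 5/6.

5/6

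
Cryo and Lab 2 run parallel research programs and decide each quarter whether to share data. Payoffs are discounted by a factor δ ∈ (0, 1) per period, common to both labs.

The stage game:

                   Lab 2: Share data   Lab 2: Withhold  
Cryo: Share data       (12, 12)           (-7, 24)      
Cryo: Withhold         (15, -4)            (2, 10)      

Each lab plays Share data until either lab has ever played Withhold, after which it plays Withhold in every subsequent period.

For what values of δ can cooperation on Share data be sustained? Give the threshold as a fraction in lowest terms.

For Cryo: deviation gain 15−12 = 3, per-period punishment loss 12−2 = 10. IC gives δ ≥ 3/13.
For Lab 2: gain 12, loss 2 per period, so δ ≥ 12/14 = 6/7.
The tighter constraint is Lab 2's, so cooperation needs δ ≥ 6/7.

6/7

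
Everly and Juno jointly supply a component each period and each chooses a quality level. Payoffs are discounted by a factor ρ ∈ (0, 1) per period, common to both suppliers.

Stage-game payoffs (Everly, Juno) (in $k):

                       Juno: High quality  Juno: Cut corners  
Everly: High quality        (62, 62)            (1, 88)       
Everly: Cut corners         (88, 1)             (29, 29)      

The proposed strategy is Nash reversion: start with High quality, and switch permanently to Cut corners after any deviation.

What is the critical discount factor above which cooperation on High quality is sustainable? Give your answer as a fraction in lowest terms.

Cooperation forever yields 62 each period: 62/(1−ρ).
Deviating yields 88 once, then 29 forever: 88 + 29ρ/(1−ρ).
No profitable deviation requires 62/(1−ρ) ≥ 88 + 29ρ/(1−ρ).
Multiplying by (1−ρ): 62 ≥ 88(1−ρ) + 29ρ = 88 − 59ρ.
So 59ρ ≥ 26, i.e. ρ ≥ 26/59.

26/59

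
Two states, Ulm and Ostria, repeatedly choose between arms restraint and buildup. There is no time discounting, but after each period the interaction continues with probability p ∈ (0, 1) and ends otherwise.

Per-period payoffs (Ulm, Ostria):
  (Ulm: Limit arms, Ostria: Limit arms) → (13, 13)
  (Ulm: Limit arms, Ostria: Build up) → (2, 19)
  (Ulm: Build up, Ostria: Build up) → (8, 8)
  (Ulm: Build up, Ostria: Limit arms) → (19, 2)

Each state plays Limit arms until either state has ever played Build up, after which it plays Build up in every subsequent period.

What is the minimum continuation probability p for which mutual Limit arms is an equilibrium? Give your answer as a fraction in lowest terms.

With no time discounting, the continuation probability p plays the role of the discount factor.
Grim-trigger IC: 13/(1−p) ≥ 19 + 8p/(1−p) ⇒ p ≥ (19−13)/(19−8) = 6/11.

6/11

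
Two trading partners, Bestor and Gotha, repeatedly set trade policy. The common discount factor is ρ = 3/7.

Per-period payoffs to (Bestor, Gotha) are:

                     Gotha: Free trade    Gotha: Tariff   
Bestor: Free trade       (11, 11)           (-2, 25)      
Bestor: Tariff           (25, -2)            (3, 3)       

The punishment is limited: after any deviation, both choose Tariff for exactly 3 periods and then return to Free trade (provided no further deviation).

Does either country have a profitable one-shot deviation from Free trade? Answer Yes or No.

Yes

IC: ρ+…+ρ^3 ≥ (25−11)/(11−3) = 7/4.
At ρ = 3/7: partial sum = 0.6910 < 1.7500. Cooperation not sustainable.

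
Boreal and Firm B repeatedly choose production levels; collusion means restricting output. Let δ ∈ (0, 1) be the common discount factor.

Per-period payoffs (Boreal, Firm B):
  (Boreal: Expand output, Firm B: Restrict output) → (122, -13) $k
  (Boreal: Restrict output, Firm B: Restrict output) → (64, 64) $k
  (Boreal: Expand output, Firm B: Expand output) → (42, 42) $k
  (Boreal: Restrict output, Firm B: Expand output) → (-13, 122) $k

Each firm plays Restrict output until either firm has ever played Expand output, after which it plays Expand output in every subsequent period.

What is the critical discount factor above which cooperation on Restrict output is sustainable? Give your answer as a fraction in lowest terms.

29/40

Cooperation forever yields 64 each period: 64/(1−δ).
Deviating yields 122 once, then 42 forever: 122 + 42δ/(1−δ).
No profitable deviation requires 64/(1−δ) ≥ 122 + 42δ/(1−δ).
Multiplying by (1−δ): 64 ≥ 122(1−δ) + 42δ = 122 − 80δ.
So 80δ ≥ 58, i.e. δ ≥ 58/80 = 29/40.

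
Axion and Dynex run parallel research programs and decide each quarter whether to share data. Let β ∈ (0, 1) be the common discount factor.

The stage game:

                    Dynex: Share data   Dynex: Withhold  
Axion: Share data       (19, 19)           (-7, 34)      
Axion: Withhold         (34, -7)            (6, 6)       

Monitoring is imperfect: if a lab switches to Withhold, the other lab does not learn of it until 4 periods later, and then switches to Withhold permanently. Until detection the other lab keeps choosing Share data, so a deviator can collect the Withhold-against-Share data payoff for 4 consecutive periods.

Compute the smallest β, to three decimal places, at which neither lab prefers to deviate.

Deviating for the 4 undetected periods gains 34−19 = 15 per period over cooperation, then loses 19−6 = 13 per period forever once punishment starts.
Gain: 15(1 + β + … + β^3); loss: 13·β^4/(1−β).
No profitable deviation ⇔ 15(1−β^4) ≤ 13·β^4, i.e. β^4 ≥ 15/(15+13) = 15/28.
Hence β ≥ (15/28)^(1/4) ≈ 0.856.

0.856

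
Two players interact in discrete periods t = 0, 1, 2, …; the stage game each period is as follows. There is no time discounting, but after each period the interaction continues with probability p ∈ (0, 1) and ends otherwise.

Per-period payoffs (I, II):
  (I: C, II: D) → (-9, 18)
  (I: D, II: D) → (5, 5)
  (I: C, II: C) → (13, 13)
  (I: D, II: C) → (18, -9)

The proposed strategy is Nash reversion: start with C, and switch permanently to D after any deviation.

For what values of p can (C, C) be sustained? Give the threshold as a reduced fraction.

Expected cooperation value is 13 + p·13 + p²·13 + … = 13/(1−p); deviation gives 18 + p·5/(1−p).
13 ≥ 18(1−p) + 5p ⇒ 13p ≥ 5 ⇒ p ≥ 5/13.

5/13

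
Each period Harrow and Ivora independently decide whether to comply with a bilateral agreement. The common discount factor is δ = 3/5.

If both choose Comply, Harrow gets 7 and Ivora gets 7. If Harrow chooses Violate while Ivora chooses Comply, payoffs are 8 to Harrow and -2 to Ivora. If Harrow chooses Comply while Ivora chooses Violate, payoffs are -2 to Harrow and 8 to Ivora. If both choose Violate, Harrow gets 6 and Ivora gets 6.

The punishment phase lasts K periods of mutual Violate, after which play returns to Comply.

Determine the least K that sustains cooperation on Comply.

3

IC: δ(1−δ^K)/(1−δ) ≥ (8−7)/(7−6) = 1.
With δ = 3/5: need 1 − δ^K ≥ 1·(1−3/5)/(3/5), i.e. δ^K ≤ 0.3333.
Since (3/5)^2 = 0.3600 and (3/5)^3 = 0.2160, the smallest such K is 3.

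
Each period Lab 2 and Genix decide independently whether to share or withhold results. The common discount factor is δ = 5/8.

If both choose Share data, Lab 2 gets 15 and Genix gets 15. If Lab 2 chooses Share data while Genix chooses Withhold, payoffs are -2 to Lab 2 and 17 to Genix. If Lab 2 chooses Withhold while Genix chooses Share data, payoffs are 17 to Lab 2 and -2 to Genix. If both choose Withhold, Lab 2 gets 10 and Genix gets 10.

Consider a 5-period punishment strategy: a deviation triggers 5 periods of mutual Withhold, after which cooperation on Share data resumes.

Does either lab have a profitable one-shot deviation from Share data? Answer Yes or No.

No

IC: δ+…+δ^5 ≥ (17−15)/(15−10) = 2/5.
At δ = 5/8: partial sum = 1.5077 ≥ 0.4000. Cooperation sustainable.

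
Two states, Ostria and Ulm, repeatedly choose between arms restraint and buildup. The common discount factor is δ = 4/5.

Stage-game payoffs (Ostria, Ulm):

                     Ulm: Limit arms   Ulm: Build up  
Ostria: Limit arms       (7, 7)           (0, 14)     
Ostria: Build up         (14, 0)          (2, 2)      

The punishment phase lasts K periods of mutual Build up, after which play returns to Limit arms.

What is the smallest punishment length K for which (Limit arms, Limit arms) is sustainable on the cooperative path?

Need Σ_{k=1}^{K} δ^k ≥ (14−7)/(7−2) = 1.4000 at δ = 4/5.
At K = 1 the sum is 0.8000 < 1.4000; at K = 2 it is 1.4400 ≥ 1.4000.
So the minimum punishment length is K = 2.

2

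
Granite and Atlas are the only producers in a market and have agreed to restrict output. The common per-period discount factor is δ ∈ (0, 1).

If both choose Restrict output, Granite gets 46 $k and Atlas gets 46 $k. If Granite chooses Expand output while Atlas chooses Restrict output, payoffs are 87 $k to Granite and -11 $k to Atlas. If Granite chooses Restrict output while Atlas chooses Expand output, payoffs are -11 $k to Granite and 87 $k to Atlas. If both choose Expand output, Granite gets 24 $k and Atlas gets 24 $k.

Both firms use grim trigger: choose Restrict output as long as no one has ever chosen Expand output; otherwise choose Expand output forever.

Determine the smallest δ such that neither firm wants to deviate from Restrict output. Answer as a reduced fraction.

One-period gain from deviating is 87 − 46 = 41. The loss is 46 − 24 = 22 in every subsequent period, with present value 22·δ/(1−δ).
Deviation is unprofitable when 22·δ/(1−δ) ≥ 41, i.e. δ/(1−δ) ≥ 41/22.
Equivalently δ ≥ 41/(41+22) = 41/63.

41/63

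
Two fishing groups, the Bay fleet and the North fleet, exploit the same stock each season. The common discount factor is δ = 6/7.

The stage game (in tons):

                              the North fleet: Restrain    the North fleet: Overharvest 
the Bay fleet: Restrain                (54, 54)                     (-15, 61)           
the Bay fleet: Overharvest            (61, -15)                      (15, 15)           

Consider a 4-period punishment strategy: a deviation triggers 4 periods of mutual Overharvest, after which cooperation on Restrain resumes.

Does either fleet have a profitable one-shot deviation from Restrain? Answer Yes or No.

No

Comparing payoff streams over the 5 periods until play realigns: cooperate → 54(1+δ+…+δ^4); deviate → 61 + 15(δ+…+δ^4).
Cooperation is sustained iff (54−15)(δ+…+δ^4) ≥ 61−54.
δ+…+δ^4 = 6/7·(1−(6/7)^4)/(1−6/7) = 2.7613, and (61−54)/(54−15) = 0.1795.
2.7613 ≥ 0.1795, so cooperation is sustainable.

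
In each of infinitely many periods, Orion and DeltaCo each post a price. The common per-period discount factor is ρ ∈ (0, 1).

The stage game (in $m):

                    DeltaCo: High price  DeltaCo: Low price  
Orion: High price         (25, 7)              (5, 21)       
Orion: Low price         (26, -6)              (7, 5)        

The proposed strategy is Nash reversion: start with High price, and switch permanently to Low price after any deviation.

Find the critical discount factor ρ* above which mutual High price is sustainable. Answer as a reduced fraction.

For Orion: deviation gain 26−25 = 1, per-period punishment loss 25−7 = 18. IC gives ρ ≥ 1/19.
For DeltaCo: gain 14, loss 2 per period, so ρ ≥ 14/16 = 7/8.
The tighter constraint is DeltaCo's, so cooperation needs ρ ≥ 7/8.

7/8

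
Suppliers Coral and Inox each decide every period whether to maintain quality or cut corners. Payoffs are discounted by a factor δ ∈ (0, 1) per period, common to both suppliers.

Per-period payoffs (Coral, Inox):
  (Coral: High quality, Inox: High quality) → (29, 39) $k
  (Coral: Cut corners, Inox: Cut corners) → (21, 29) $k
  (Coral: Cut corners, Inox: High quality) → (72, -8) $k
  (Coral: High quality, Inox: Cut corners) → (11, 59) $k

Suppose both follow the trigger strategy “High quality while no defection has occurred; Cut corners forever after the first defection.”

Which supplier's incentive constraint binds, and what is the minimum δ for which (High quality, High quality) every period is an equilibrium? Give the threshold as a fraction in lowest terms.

Coral; δ ≥ 43/51

Coral: cooperation gives 29 each period; deviation gives 72 once then 21 forever.
  29/(1−δ) ≥ 72 + 21δ/(1−δ) ⇒ δ ≥ 43/51.
Inox: cooperation gives 39 each period; deviation gives 59 once then 29 forever.
  δ ≥ 20/30 = 2/3.
Both must hold, so the binding constraint is Coral's: δ ≥ 43/51.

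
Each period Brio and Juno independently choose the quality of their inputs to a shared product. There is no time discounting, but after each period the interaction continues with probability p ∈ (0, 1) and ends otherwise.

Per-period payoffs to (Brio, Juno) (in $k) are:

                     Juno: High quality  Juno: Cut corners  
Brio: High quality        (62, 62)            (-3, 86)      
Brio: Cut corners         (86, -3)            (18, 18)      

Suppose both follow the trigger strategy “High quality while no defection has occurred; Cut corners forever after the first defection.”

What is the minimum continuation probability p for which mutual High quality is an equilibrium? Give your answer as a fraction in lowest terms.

With no time discounting, the continuation probability p plays the role of the discount factor.
Grim-trigger IC: 62/(1−p) ≥ 86 + 18p/(1−p) ⇒ p ≥ (86−62)/(86−18) = 6/17.

6/17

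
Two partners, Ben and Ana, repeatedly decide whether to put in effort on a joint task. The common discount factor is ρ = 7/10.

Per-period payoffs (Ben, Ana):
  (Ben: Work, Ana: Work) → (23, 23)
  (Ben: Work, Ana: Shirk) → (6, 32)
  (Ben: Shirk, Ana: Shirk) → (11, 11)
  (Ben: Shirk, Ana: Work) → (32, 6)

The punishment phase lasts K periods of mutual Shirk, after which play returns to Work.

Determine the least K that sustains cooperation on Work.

2

No profitable deviation requires (23−11)(ρ+…+ρ^K) ≥ 32−23, i.e. ρ+…+ρ^K ≥ 3/4 ≈ 0.7500.
With ρ = 7/10, the partial sums are K=1: 0.7000, K=2: 1.1900.
K = 2 is the first length at which the sum reaches 0.7500.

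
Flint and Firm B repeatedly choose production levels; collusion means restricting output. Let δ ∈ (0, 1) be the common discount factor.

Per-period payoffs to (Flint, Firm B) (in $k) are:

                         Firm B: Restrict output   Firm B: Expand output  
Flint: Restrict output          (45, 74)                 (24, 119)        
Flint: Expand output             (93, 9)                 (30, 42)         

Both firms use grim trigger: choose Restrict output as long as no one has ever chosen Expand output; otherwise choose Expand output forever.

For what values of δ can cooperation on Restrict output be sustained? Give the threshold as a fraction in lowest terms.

Flint's threshold: (93−45)/(93−30) = 16/21.
Firm B's threshold: (119−74)/(119−42) = 45/77.
16/21 > 45/77, so Flint binds and δ* = 16/21.

16/21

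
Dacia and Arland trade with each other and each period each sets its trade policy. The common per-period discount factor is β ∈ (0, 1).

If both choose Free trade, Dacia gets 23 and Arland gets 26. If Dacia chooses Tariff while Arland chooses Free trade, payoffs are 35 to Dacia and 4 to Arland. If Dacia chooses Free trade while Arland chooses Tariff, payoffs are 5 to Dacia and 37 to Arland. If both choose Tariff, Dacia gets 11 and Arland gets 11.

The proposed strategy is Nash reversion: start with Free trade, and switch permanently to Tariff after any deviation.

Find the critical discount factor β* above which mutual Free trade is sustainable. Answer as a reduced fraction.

1/2

Dacia's threshold: (35−23)/(35−11) = 1/2.
Arland's threshold: (37−26)/(37−11) = 11/26.
1/2 > 11/26, so Dacia binds and β* = 1/2.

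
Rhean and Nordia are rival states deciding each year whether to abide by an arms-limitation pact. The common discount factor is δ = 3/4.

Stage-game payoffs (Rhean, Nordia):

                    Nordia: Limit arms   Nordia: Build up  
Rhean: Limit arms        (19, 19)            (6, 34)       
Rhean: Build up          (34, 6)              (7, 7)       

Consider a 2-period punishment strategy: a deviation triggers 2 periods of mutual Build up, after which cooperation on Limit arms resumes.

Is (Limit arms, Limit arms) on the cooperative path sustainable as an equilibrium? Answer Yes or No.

Comparing payoff streams over the 3 periods until play realigns: cooperate → 19(1+δ+…+δ^2); deviate → 34 + 7(δ+…+δ^2).
Cooperation is sustained iff (19−7)(δ+…+δ^2) ≥ 34−19.
δ+…+δ^2 = 3/4·(1−(3/4)^2)/(1−3/4) = 1.3125, and (34−19)/(19−7) = 1.2500.
1.3125 ≥ 1.2500, so cooperation is sustainable.

Yes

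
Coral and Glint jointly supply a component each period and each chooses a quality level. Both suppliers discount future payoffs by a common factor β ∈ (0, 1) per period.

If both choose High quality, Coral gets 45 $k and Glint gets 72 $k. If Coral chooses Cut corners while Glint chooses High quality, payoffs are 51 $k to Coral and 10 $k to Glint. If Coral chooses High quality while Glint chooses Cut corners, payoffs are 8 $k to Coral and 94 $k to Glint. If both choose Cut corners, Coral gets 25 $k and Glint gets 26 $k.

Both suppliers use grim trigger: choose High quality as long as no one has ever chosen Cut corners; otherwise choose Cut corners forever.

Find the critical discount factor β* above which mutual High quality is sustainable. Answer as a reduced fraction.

11/34

Coral's threshold: (51−45)/(51−25) = 3/13.
Glint's threshold: (94−72)/(94−26) = 11/34.
3/13 < 11/34, so Glint binds and β* = 11/34.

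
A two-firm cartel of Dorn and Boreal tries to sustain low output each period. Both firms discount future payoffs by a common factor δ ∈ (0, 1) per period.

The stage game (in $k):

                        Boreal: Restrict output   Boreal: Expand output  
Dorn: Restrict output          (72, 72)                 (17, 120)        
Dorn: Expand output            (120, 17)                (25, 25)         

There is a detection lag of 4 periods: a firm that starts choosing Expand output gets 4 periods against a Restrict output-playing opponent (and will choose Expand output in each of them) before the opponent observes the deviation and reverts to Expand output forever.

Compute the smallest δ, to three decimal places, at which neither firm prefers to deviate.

A deviator earns 120 for 4 periods, then 25 forever; cooperating earns 72 forever. Multiplying the IC by (1−δ):
72 ≥ 120(1−δ^4) + 25δ^4, so 95·δ^4 ≥ 48 and δ^4 ≥ 48/95.
δ ≥ (48/95)^(1/4) ≈ 0.843.

0.843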